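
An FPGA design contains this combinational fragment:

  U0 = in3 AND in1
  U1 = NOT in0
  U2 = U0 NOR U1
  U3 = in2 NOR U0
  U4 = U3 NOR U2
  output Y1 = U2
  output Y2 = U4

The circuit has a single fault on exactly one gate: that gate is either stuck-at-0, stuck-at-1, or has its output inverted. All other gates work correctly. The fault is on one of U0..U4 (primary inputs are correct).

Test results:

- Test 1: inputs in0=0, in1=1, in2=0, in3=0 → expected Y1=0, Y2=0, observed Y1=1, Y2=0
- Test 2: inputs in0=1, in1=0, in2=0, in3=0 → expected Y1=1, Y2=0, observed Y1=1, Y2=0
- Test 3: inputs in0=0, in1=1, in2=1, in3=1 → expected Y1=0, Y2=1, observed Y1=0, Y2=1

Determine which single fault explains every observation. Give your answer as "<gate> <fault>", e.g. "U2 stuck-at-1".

U1 stuck-at-0

Fault-free values for test 1 (in0=0, in1=1, in2=0, in3=0): U0=0, U1=1, U2=0, U3=1, U4=0, giving Y1=0, Y2=0. Observed Y1=1, Y2=0.
Test 1: faults giving observed Y1=1, Y2=0 are {U1 stuck-at-0, U1 inverted output, U2 stuck-at-1, U2 inverted output}.
Test 2 (in0=1, in1=0, in2=0, in3=0): fault-free U0=0, U1=0, U2=1, U3=1, U4=0 → Y1=1, Y2=0; observed Y1=1, Y2=0. Eliminates U1 inverted output, U2 inverted output.
Test 3 (in0=0, in1=1, in2=1, in3=1): fault-free U0=1, U1=1, U2=0, U3=0, U4=1 → Y1=0, Y2=1; observed Y1=0, Y2=1. Eliminates U2 stuck-at-1.
Only U1 stuck-at-0 is consistent with every test.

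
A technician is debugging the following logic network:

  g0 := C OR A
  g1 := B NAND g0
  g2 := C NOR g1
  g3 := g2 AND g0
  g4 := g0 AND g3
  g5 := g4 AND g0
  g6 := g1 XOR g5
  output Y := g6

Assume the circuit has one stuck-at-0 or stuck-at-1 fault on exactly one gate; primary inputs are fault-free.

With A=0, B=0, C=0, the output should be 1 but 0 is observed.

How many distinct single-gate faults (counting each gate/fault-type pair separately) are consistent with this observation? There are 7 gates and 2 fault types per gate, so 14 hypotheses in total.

3

Fault-free: g0=0, g1=1, g2=0, g3=0, g4=0, g5=0, g6=1 → 1. Observed 0.
  g0 stuck-at-0: output 1 ✗
  g0 stuck-at-1: output 1 ✗
  g1 stuck-at-0: output 0 ✓
  g1 stuck-at-1: output 1 ✗
  g2 stuck-at-0: output 1 ✗
  g2 stuck-at-1: output 1 ✗
  g3 stuck-at-0: output 1 ✗
  g3 stuck-at-1: output 1 ✗
  g4 stuck-at-0: output 1 ✗
  g4 stuck-at-1: output 1 ✗
  g5 stuck-at-0: output 1 ✗
  g5 stuck-at-1: output 0 ✓
  g6 stuck-at-0: output 0 ✓
  g6 stuck-at-1: output 1 ✗
Consistent faults: {g1 stuck-at-0, g5 stuck-at-1, g6 stuck-at-0} — 3 in all.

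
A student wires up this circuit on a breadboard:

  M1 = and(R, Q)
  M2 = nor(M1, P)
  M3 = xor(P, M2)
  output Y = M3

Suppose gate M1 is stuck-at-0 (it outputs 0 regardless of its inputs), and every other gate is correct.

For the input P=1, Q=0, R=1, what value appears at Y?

1

Propagate with M1 forced: M1=0 [stuck-at-0], M2=0, M3=1.
So Y = 1. (Same as the fault-free value — the fault is masked on this input.)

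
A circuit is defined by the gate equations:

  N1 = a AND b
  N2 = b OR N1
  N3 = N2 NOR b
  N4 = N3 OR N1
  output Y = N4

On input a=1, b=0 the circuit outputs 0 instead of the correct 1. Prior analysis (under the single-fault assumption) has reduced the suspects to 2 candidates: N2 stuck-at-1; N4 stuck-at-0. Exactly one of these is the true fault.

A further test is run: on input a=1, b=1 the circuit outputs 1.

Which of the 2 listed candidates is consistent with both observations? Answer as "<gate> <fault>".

Evaluate each candidate on input a=1, b=1:
  N2 stuck-at-1: N1=1, N2=1 [stuck-at-1], N3=0, N4=1 → 1 — matches
  N4 stuck-at-0: N1=1, N2=1, N3=0, N4=0 [stuck-at-0] → 0 — eliminated
Only N2 stuck-at-1 reproduces the observed 1.

N2 stuck-at-1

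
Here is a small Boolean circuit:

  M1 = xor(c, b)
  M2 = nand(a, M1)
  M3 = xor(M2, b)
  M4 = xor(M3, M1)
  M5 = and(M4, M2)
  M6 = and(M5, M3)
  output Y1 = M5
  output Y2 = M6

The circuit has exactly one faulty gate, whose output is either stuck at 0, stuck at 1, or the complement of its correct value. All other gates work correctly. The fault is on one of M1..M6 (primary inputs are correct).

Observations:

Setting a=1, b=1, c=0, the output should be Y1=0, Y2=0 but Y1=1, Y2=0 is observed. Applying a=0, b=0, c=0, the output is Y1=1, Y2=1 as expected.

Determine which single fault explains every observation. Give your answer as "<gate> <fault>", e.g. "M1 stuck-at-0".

Fault-free values for test 1 (a=1, b=1, c=0): M1=1, M2=0, M3=1, M4=0, M5=0, M6=0, giving Y1=0, Y2=0. Observed Y1=1, Y2=0.
Test 1: faults giving observed Y1=1, Y2=0 are {M2 stuck-at-1, M2 inverted output}.
Test 2 (a=0, b=0, c=0): fault-free M1=0, M2=1, M3=1, M4=1, M5=1, M6=1 → Y1=1, Y2=1; observed Y1=1, Y2=1. Eliminates M2 inverted output.
Only M2 stuck-at-1 is consistent with every test.

M2 stuck-at-1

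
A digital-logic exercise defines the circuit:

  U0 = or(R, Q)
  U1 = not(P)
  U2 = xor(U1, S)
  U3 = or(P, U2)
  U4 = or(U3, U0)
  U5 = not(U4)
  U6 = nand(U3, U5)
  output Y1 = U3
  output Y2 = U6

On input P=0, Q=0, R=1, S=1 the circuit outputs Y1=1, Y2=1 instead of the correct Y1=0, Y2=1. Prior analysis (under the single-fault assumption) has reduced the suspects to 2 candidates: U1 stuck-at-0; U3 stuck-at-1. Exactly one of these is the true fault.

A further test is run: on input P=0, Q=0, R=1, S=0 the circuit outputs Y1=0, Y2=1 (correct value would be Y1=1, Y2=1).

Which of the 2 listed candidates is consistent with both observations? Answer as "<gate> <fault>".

U1 stuck-at-0

Evaluate each candidate on input P=0, Q=0, R=1, S=0:
  U1 stuck-at-0: U0=1, U1=0 [stuck-at-0], U2=0, U3=0, U4=1, U5=0, U6=1 → Y1=0, Y2=1 — matches
  U3 stuck-at-1: U0=1, U1=1, U2=1, U3=1 [stuck-at-1], U4=1, U5=0, U6=1 → Y1=1, Y2=1 — eliminated
Only U1 stuck-at-0 reproduces the observed Y1=0, Y2=1.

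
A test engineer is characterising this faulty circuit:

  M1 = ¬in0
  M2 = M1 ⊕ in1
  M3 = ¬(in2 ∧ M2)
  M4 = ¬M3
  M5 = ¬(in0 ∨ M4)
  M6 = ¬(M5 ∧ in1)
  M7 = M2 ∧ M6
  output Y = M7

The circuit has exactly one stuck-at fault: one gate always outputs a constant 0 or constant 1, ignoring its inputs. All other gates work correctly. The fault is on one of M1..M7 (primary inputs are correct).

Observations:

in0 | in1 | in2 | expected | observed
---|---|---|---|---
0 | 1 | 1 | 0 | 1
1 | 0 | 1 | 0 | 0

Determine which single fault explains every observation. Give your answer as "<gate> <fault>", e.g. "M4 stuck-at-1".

Fault-free values for test 1 (in0=0, in1=1, in2=1): M1=1, M2=0, M3=1, M4=0, M5=1, M6=0, M7=0, giving Y=0. Observed 1.
Test 1: faults giving observed 1 are {M1 stuck-at-0, M2 stuck-at-1, M7 stuck-at-1}.
Test 2 (in0=1, in1=0, in2=1): fault-free M1=0, M2=0, M3=1, M4=0, M5=0, M6=1, M7=0 → 0; observed 0. Eliminates M2 stuck-at-1, M7 stuck-at-1.
Only M1 stuck-at-0 is consistent with every test.

M1 stuck-at-0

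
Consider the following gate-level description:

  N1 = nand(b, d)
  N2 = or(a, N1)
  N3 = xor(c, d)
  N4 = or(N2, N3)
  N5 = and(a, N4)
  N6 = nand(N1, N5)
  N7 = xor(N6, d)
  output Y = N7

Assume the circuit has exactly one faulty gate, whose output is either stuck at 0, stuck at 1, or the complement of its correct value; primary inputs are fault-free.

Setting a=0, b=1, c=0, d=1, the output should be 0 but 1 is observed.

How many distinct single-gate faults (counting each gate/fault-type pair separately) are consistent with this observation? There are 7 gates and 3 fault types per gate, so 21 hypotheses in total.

Fault-free: N1=0, N2=0, N3=1, N4=1, N5=0, N6=1, N7=0 → 0. Observed 1.
  N1: none of the 3 fault types match ✗
  N2: none of the 3 fault types match ✗
  N3: none of the 3 fault types match ✗
  N4: none of the 3 fault types match ✗
  N5: none of the 3 fault types match ✗
  N6: stuck-at-0, inverted output ✓; others ✗
  N7: stuck-at-1, inverted output ✓; others ✗
Consistent faults: {N6 stuck-at-0, N6 inverted output, N7 stuck-at-1, N7 inverted output} — 4 in all.

4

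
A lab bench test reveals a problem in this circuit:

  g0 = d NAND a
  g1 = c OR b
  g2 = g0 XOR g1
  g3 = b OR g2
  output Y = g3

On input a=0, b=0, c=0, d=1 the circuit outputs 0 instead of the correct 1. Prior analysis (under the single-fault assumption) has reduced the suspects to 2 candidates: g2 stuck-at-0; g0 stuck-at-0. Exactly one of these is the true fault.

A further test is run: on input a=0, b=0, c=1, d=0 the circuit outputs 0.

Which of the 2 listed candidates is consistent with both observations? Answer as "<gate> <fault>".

Evaluate each candidate on input a=0, b=0, c=1, d=0:
  g2 stuck-at-0: g0=1, g1=1, g2=0 [stuck-at-0], g3=0 → 0 — matches
  g0 stuck-at-0: g0=0 [stuck-at-0], g1=1, g2=1, g3=1 → 1 — eliminated
Only g2 stuck-at-0 reproduces the observed 0.

g2 stuck-at-0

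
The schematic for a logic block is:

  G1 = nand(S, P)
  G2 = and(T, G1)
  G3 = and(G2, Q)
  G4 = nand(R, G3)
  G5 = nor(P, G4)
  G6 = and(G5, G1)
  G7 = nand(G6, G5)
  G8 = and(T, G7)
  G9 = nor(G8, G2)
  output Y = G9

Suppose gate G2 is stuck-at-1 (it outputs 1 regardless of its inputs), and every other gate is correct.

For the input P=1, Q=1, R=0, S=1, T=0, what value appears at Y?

Propagate with G2 forced: G1=0, G2=1 [stuck-at-1], G3=1, G4=1, G5=0, G6=0, G7=1, G8=0, G9=0.
So Y = 0. (Without the fault it would be 1.)

0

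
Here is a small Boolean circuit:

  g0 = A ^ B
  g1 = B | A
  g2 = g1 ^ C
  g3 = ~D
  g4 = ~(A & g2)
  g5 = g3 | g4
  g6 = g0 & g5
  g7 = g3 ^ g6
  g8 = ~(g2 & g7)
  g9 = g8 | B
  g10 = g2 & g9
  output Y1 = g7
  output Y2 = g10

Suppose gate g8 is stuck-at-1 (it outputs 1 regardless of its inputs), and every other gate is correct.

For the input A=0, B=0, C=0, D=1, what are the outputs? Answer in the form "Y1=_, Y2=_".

Y1=0, Y2=0

Propagate with g8 forced: g0=0, g1=0, g2=0, g3=0, g4=1, g5=1, g6=0, g7=0, g8=1 [stuck-at-1], g9=1, g10=0.
So the outputs are Y1=0, Y2=0. (Same as the fault-free value — the fault is masked on this input.)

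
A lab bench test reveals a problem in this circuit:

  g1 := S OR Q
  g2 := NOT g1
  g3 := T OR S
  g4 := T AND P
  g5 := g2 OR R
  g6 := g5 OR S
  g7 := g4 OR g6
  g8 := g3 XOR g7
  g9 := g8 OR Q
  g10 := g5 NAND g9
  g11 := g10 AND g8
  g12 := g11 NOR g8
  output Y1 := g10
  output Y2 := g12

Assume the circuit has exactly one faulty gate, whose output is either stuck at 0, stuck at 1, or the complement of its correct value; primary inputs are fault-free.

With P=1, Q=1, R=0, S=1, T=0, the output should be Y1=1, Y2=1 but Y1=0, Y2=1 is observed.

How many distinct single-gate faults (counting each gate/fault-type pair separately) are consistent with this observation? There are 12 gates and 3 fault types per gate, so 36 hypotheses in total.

8

Fault-free: g1=1, g2=0, g3=1, g4=0, g5=0, g6=1, g7=1, g8=0, g9=1, g10=1, g11=0, g12=1 → Y1=1, Y2=1. Observed Y1=0, Y2=1.
  g1: stuck-at-0, inverted output ✓; others ✗
  g2: stuck-at-1, inverted output ✓; others ✗
  g3: none of the 3 fault types match ✗
  g4: none of the 3 fault types match ✗
  g5: stuck-at-1, inverted output ✓; others ✗
  g6: none of the 3 fault types match ✗
  g7: none of the 3 fault types match ✗
  g8: none of the 3 fault types match ✗
  g9: none of the 3 fault types match ✗
  g10: stuck-at-0, inverted output ✓; others ✗
  g11: none of the 3 fault types match ✗
  g12: none of the 3 fault types match ✗
Consistent faults: {g1 stuck-at-0, g1 inverted output, g2 stuck-at-1, g2 inverted output, g5 stuck-at-1, g5 inverted output, g10 stuck-at-0, g10 inverted output} — 8 in all.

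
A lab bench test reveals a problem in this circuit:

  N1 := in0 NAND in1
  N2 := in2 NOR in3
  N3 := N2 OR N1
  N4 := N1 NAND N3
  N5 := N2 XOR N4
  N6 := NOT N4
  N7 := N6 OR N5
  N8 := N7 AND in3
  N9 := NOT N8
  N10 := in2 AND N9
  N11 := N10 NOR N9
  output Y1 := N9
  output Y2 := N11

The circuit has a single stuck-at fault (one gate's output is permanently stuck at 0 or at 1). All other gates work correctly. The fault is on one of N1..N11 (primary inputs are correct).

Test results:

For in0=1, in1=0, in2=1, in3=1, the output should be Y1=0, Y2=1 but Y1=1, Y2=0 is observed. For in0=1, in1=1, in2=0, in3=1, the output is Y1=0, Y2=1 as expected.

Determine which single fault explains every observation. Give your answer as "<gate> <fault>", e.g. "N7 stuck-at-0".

Fault-free values for test 1 (in0=1, in1=0, in2=1, in3=1): N1=1, N2=0, N3=1, N4=0, N5=0, N6=1, N7=1, N8=1, N9=0, N10=0, N11=1, giving Y1=0, Y2=1. Observed Y1=1, Y2=0.
Test 1: faults giving observed Y1=1, Y2=0 are {N6 stuck-at-0, N7 stuck-at-0, N8 stuck-at-0, N9 stuck-at-1}.
Test 2 (in0=1, in1=1, in2=0, in3=1): fault-free N1=0, N2=0, N3=0, N4=1, N5=1, N6=0, N7=1, N8=1, N9=0, N10=0, N11=1 → Y1=0, Y2=1; observed Y1=0, Y2=1. Eliminates N7 stuck-at-0, N8 stuck-at-0, N9 stuck-at-1.
Only N6 stuck-at-0 is consistent with every test.

N6 stuck-at-0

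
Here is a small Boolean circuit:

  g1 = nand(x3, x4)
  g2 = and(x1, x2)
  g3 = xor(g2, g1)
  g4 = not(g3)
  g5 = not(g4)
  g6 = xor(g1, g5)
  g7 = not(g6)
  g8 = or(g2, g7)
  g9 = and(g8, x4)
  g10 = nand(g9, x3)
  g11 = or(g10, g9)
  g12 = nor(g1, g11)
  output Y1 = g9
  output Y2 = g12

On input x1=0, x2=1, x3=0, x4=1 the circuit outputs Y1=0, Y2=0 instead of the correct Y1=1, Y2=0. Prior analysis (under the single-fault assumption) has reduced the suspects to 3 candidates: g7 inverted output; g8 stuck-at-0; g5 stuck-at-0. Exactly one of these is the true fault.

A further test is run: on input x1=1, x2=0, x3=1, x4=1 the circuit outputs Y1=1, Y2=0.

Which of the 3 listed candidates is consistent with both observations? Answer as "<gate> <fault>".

g5 stuck-at-0

Evaluate each candidate on input x1=1, x2=0, x3=1, x4=1:
  g7 inverted output: g1=0, g2=0, g3=0, g4=1, g5=0, g6=0, g7=0 [inverted output], g8=0, g9=0, g10=1, g11=1, g12=0 → Y1=0, Y2=0 — eliminated
  g8 stuck-at-0: g1=0, g2=0, g3=0, g4=1, g5=0, g6=0, g7=1, g8=0 [stuck-at-0], g9=0, g10=1, g11=1, g12=0 → Y1=0, Y2=0 — eliminated
  g5 stuck-at-0: g1=0, g2=0, g3=0, g4=1, g5=0 [stuck-at-0], g6=0, g7=1, g8=1, g9=1, g10=0, g11=1, g12=0 → Y1=1, Y2=0 — matches
Only g5 stuck-at-0 reproduces the observed Y1=1, Y2=0.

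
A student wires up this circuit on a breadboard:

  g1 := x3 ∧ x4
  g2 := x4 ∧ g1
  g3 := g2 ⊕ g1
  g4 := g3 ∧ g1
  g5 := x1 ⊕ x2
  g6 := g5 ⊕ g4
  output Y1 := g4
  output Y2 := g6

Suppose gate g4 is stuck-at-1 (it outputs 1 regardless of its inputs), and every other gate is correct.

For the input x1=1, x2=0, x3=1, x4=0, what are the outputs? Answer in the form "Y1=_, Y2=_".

Y1=1, Y2=0

Propagate with g4 forced: g1=0, g2=0, g3=0, g4=1 [stuck-at-1], g5=1, g6=0.
So the outputs are Y1=1, Y2=0. (Without the fault they would be Y1=0, Y2=1.)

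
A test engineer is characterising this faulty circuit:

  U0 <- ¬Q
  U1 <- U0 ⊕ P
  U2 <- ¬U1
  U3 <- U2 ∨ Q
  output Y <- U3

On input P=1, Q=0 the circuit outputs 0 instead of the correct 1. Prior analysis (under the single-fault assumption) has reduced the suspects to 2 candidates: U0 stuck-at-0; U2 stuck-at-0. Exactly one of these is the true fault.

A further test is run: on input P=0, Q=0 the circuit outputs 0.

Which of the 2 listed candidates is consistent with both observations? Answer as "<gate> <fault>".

U2 stuck-at-0

Evaluate each candidate on input P=0, Q=0:
  U0 stuck-at-0: U0=0 [stuck-at-0], U1=0, U2=1, U3=1 → 1 — eliminated
  U2 stuck-at-0: U0=1, U1=1, U2=0 [stuck-at-0], U3=0 → 0 — matches
Only U2 stuck-at-0 reproduces the observed 0.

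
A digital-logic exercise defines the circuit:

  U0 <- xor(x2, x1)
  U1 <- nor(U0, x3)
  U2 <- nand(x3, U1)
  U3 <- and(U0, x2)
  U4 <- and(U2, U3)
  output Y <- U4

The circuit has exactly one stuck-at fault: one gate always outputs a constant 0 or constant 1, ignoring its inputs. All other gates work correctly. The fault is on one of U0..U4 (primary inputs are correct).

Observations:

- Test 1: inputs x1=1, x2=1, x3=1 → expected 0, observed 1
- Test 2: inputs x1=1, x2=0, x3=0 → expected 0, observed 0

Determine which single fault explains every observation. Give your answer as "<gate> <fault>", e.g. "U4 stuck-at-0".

U0 stuck-at-1

Fault-free values for test 1 (x1=1, x2=1, x3=1): U0=0, U1=0, U2=1, U3=0, U4=0, giving Y=0. Observed 1.
Test 1: faults giving observed 1 are {U0 stuck-at-1, U3 stuck-at-1, U4 stuck-at-1}.
Test 2 (x1=1, x2=0, x3=0): fault-free U0=1, U1=0, U2=1, U3=0, U4=0 → 0; observed 0. Eliminates U3 stuck-at-1, U4 stuck-at-1.
Only U0 stuck-at-1 is consistent with every test.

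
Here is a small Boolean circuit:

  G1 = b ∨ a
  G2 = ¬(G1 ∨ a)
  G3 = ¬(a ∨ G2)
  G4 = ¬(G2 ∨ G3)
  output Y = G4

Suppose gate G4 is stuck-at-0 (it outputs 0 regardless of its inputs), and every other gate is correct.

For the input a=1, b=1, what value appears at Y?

Propagate with G4 forced: G1=1, G2=0, G3=0, G4=0 [stuck-at-0].
So Y = 0. (Without the fault it would be 1.)

0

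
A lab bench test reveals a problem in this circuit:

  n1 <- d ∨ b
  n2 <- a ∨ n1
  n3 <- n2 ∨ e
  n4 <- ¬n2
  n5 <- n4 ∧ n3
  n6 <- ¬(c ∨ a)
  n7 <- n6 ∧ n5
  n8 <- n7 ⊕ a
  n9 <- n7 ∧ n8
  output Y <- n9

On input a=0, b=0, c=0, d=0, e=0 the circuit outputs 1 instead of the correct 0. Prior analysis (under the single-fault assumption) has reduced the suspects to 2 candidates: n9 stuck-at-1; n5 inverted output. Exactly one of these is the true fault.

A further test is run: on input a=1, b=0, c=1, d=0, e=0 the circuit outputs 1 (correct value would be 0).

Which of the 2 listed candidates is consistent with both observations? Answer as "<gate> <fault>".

n9 stuck-at-1

Evaluate each candidate on input a=1, b=0, c=1, d=0, e=0:
  n9 stuck-at-1: n1=0, n2=1, n3=1, n4=0, n5=0, n6=0, n7=0, n8=1, n9=1 [stuck-at-1] → 1 — matches
  n5 inverted output: n1=0, n2=1, n3=1, n4=0, n5=1 [inverted output], n6=0, n7=0, n8=1, n9=0 → 0 — eliminated
Only n9 stuck-at-1 reproduces the observed 1.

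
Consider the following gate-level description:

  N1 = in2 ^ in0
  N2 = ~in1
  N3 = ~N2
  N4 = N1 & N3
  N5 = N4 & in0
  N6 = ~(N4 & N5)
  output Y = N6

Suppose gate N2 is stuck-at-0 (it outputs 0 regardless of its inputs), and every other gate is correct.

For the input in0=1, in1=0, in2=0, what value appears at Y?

Propagate with N2 forced: N1=1, N2=0 [stuck-at-0], N3=1, N4=1, N5=1, N6=0.
So Y = 0. (Without the fault it would be 1.)

0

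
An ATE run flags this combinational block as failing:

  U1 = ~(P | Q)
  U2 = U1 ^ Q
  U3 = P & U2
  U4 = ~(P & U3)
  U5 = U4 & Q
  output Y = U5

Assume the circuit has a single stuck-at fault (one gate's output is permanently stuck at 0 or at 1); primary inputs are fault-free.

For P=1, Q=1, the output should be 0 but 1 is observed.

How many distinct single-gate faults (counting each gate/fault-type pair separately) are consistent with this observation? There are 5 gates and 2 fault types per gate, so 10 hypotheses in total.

Fault-free: U1=0, U2=1, U3=1, U4=0, U5=0 → 0. Observed 1.
  U1 stuck-at-0: output 0 ✗
  U1 stuck-at-1: output 1 ✓
  U2 stuck-at-0: output 1 ✓
  U2 stuck-at-1: output 0 ✗
  U3 stuck-at-0: output 1 ✓
  U3 stuck-at-1: output 0 ✗
  U4 stuck-at-0: output 0 ✗
  U4 stuck-at-1: output 1 ✓
  U5 stuck-at-0: output 0 ✗
  U5 stuck-at-1: output 1 ✓
Consistent faults: {U1 stuck-at-1, U2 stuck-at-0, U3 stuck-at-0, U4 stuck-at-1, U5 stuck-at-1} — 5 in all.

5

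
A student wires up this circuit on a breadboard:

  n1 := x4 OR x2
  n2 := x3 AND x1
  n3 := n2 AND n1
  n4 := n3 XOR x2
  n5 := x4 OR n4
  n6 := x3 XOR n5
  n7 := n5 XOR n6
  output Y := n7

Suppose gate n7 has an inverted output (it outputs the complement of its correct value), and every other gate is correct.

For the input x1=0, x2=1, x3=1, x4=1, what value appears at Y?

0

Propagate with n7 forced: n1=1, n2=0, n3=0, n4=1, n5=1, n6=0, n7=0 [inverted output].
So Y = 0. (Without the fault it would be 1.)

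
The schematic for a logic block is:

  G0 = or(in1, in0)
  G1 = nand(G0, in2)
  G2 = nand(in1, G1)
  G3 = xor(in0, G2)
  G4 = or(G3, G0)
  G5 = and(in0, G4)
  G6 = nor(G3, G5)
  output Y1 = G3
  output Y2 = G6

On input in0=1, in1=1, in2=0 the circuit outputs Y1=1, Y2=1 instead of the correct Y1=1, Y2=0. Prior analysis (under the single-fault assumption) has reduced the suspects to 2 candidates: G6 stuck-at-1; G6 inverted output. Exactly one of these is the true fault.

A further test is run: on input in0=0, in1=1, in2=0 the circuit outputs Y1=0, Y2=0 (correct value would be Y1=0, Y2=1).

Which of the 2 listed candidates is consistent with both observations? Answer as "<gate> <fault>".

G6 inverted output

Evaluate each candidate on input in0=0, in1=1, in2=0:
  G6 stuck-at-1: G0=1, G1=1, G2=0, G3=0, G4=1, G5=0, G6=1 [stuck-at-1] → Y1=0, Y2=1 — eliminated
  G6 inverted output: G0=1, G1=1, G2=0, G3=0, G4=1, G5=0, G6=0 [inverted output] → Y1=0, Y2=0 — matches
Only G6 inverted output reproduces the observed Y1=0, Y2=0.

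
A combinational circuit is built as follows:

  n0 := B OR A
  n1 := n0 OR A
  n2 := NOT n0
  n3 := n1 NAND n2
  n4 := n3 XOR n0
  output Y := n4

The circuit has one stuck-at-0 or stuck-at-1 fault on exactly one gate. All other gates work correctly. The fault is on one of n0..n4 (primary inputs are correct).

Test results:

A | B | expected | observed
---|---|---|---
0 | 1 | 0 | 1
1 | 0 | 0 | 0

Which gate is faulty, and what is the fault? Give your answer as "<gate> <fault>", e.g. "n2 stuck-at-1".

Fault-free values for test 1 (A=0, B=1): n0=1, n1=1, n2=0, n3=1, n4=0, giving Y=0. Observed 1.
Test 1: faults giving observed 1 are {n0 stuck-at-0, n2 stuck-at-1, n3 stuck-at-0, n4 stuck-at-1}.
Test 2 (A=1, B=0): fault-free n0=1, n1=1, n2=0, n3=1, n4=0 → 0; observed 0. Eliminates n2 stuck-at-1, n3 stuck-at-0, n4 stuck-at-1.
Only n0 stuck-at-0 is consistent with every test.

n0 stuck-at-0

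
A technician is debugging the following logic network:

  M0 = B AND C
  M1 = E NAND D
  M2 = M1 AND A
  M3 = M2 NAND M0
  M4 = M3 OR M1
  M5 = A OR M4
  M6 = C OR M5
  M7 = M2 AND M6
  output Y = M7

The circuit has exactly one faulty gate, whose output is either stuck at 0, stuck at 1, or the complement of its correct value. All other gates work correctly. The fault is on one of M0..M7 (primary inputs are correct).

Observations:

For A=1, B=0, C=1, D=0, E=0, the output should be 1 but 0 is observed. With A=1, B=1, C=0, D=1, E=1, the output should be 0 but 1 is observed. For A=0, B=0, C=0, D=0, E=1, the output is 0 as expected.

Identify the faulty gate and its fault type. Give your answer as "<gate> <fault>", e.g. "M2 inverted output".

M1 inverted output

Fault-free values for test 1 (A=1, B=0, C=1, D=0, E=0): M0=0, M1=1, M2=1, M3=1, M4=1, M5=1, M6=1, M7=1, giving Y=1. Observed 0.
Test 1: faults giving observed 0 are {M1 stuck-at-0, M1 inverted output, M2 stuck-at-0, M2 inverted output, M6 stuck-at-0, M6 inverted output, M7 stuck-at-0, M7 inverted output}.
Test 2 (A=1, B=1, C=0, D=1, E=1): fault-free M0=0, M1=0, M2=0, M3=1, M4=1, M5=1, M6=1, M7=0 → 0; observed 1. Eliminates M1 stuck-at-0, M2 stuck-at-0, M6 stuck-at-0, M6 inverted output, M7 stuck-at-0.
Test 3 (A=0, B=0, C=0, D=0, E=1): fault-free M0=0, M1=1, M2=0, M3=1, M4=1, M5=1, M6=1, M7=0 → 0; observed 0. Eliminates M2 inverted output, M7 inverted output.
Only M1 inverted output is consistent with every test.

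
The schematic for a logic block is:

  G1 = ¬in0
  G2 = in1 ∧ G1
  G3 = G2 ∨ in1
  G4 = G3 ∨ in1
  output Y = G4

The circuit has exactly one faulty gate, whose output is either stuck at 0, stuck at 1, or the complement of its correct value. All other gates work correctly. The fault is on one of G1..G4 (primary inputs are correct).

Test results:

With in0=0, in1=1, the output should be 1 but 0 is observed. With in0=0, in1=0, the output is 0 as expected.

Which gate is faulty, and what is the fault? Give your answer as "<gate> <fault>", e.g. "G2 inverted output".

G4 stuck-at-0

Fault-free values for test 1 (in0=0, in1=1): G1=1, G2=1, G3=1, G4=1, giving Y=1. Observed 0.
Test 1: faults giving observed 0 are {G4 stuck-at-0, G4 inverted output}.
Test 2 (in0=0, in1=0): fault-free G1=1, G2=0, G3=0, G4=0 → 0; observed 0. Eliminates G4 inverted output.
Only G4 stuck-at-0 is consistent with every test.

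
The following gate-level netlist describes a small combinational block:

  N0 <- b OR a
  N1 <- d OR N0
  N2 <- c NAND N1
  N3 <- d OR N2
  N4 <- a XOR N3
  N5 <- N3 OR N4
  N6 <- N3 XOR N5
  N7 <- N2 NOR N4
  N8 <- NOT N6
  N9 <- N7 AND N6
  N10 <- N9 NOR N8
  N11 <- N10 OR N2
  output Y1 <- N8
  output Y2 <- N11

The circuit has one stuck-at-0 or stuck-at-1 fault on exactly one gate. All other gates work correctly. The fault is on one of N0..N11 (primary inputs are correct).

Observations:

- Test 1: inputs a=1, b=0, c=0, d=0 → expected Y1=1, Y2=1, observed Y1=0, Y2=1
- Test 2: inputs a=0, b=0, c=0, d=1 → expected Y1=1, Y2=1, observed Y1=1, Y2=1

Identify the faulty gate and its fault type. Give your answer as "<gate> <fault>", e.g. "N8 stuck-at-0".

Fault-free values for test 1 (a=1, b=0, c=0, d=0): N0=1, N1=1, N2=1, N3=1, N4=0, N5=1, N6=0, N7=0, N8=1, N9=0, N10=0, N11=1, giving Y1=1, Y2=1. Observed Y1=0, Y2=1.
Test 1: faults giving observed Y1=0, Y2=1 are {N2 stuck-at-0, N3 stuck-at-0, N5 stuck-at-0, N6 stuck-at-1, N8 stuck-at-0}.
Test 2 (a=0, b=0, c=0, d=1): fault-free N0=0, N1=1, N2=1, N3=1, N4=1, N5=1, N6=0, N7=0, N8=1, N9=0, N10=0, N11=1 → Y1=1, Y2=1; observed Y1=1, Y2=1. Eliminates N2 stuck-at-0, N5 stuck-at-0, N6 stuck-at-1, N8 stuck-at-0.
Only N3 stuck-at-0 is consistent with every test.

N3 stuck-at-0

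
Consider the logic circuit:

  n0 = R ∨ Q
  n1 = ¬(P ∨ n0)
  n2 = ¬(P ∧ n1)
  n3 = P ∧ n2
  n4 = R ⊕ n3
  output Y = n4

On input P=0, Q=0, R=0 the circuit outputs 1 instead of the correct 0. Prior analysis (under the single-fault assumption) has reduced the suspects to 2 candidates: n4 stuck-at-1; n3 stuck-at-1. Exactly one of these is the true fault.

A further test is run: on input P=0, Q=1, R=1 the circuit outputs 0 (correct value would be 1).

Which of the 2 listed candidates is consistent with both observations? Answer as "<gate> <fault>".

Evaluate each candidate on input P=0, Q=1, R=1:
  n4 stuck-at-1: n0=1, n1=0, n2=1, n3=0, n4=1 [stuck-at-1] → 1 — eliminated
  n3 stuck-at-1: n0=1, n1=0, n2=1, n3=1 [stuck-at-1], n4=0 → 0 — matches
Only n3 stuck-at-1 reproduces the observed 0.

n3 stuck-at-1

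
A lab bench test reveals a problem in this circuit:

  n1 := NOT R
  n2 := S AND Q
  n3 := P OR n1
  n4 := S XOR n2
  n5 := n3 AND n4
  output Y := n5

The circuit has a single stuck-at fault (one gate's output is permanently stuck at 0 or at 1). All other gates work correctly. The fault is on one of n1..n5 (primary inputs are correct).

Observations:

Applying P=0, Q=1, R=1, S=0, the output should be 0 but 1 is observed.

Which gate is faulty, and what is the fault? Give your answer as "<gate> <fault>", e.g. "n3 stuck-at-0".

Fault-free values for test 1 (P=0, Q=1, R=1, S=0): n1=0, n2=0, n3=0, n4=0, n5=0, giving Y=0. Observed 1.
Test 1: faults giving observed 1 are {n5 stuck-at-1}.
Only n5 stuck-at-1 is consistent with every test.

n5 stuck-at-1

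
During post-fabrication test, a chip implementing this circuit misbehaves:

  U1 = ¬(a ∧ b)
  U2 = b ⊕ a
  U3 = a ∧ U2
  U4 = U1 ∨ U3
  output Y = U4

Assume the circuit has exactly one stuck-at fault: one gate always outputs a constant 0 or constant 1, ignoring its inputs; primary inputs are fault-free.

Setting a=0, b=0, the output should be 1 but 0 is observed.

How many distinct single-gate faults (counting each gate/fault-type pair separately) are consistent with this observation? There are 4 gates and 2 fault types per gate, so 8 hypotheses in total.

Fault-free: U1=1, U2=0, U3=0, U4=1 → 1. Observed 0.
  U1 stuck-at-0: output 0 ✓
  U1 stuck-at-1: output 1 ✗
  U2 stuck-at-0: output 1 ✗
  U2 stuck-at-1: output 1 ✗
  U3 stuck-at-0: output 1 ✗
  U3 stuck-at-1: output 1 ✗
  U4 stuck-at-0: output 0 ✓
  U4 stuck-at-1: output 1 ✗
Consistent faults: {U1 stuck-at-0, U4 stuck-at-0} — 2 in all.

2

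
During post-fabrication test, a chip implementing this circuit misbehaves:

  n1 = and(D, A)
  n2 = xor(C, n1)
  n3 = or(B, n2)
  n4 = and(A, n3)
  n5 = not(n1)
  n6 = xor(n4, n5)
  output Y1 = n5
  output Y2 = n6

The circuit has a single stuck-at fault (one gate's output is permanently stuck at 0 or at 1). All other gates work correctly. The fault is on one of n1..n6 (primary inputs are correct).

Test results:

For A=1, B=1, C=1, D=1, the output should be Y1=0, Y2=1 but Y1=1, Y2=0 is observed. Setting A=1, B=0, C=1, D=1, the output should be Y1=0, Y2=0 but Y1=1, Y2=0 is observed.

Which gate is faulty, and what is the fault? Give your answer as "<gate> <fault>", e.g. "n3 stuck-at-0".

Fault-free values for test 1 (A=1, B=1, C=1, D=1): n1=1, n2=0, n3=1, n4=1, n5=0, n6=1, giving Y1=0, Y2=1. Observed Y1=1, Y2=0.
Test 1: faults giving observed Y1=1, Y2=0 are {n1 stuck-at-0, n5 stuck-at-1}.
Test 2 (A=1, B=0, C=1, D=1): fault-free n1=1, n2=0, n3=0, n4=0, n5=0, n6=0 → Y1=0, Y2=0; observed Y1=1, Y2=0. Eliminates n5 stuck-at-1.
Only n1 stuck-at-0 is consistent with every test.

n1 stuck-at-0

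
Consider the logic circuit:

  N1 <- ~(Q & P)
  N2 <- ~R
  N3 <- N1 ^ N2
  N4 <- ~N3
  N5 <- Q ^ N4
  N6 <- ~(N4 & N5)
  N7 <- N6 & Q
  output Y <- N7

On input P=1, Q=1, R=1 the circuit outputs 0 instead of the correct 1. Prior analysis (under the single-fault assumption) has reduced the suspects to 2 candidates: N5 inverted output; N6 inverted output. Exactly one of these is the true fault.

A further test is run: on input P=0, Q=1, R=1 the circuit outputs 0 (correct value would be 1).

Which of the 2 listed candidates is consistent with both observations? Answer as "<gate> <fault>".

Evaluate each candidate on input P=0, Q=1, R=1:
  N5 inverted output: N1=1, N2=0, N3=1, N4=0, N5=0 [inverted output], N6=1, N7=1 → 1 — eliminated
  N6 inverted output: N1=1, N2=0, N3=1, N4=0, N5=1, N6=0 [inverted output], N7=0 → 0 — matches
Only N6 inverted output reproduces the observed 0.

N6 inverted output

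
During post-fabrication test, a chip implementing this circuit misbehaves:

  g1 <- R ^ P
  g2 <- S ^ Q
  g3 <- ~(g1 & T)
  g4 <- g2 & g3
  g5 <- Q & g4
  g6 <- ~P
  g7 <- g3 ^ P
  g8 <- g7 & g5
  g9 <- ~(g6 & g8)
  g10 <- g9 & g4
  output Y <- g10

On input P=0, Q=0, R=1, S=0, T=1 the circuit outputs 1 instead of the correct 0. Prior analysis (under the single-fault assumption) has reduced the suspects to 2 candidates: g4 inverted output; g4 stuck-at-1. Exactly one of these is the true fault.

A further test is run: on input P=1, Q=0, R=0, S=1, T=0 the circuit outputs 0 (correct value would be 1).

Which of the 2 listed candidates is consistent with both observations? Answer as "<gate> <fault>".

Evaluate each candidate on input P=1, Q=0, R=0, S=1, T=0:
  g4 inverted output: g1=1, g2=1, g3=1, g4=0 [inverted output], g5=0, g6=0, g7=0, g8=0, g9=1, g10=0 → 0 — matches
  g4 stuck-at-1: g1=1, g2=1, g3=1, g4=1 [stuck-at-1], g5=0, g6=0, g7=0, g8=0, g9=1, g10=1 → 1 — eliminated
Only g4 inverted output reproduces the observed 0.

g4 inverted output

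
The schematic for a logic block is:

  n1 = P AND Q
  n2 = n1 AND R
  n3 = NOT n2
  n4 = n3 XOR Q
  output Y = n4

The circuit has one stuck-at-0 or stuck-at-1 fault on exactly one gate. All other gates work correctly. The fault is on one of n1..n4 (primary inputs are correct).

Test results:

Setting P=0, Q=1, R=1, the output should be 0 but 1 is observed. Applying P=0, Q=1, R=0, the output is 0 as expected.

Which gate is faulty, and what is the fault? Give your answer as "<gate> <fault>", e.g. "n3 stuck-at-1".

n1 stuck-at-1

Fault-free values for test 1 (P=0, Q=1, R=1): n1=0, n2=0, n3=1, n4=0, giving Y=0. Observed 1.
Test 1: faults giving observed 1 are {n1 stuck-at-1, n2 stuck-at-1, n3 stuck-at-0, n4 stuck-at-1}.
Test 2 (P=0, Q=1, R=0): fault-free n1=0, n2=0, n3=1, n4=0 → 0; observed 0. Eliminates n2 stuck-at-1, n3 stuck-at-0, n4 stuck-at-1.
Only n1 stuck-at-1 is consistent with every test.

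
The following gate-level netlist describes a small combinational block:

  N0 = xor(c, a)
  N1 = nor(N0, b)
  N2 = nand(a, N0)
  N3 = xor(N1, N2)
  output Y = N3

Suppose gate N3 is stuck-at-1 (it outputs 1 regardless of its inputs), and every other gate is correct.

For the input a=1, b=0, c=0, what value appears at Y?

Propagate with N3 forced: N0=1, N1=0, N2=0, N3=1 [stuck-at-1].
So Y = 1. (Without the fault it would be 0.)

1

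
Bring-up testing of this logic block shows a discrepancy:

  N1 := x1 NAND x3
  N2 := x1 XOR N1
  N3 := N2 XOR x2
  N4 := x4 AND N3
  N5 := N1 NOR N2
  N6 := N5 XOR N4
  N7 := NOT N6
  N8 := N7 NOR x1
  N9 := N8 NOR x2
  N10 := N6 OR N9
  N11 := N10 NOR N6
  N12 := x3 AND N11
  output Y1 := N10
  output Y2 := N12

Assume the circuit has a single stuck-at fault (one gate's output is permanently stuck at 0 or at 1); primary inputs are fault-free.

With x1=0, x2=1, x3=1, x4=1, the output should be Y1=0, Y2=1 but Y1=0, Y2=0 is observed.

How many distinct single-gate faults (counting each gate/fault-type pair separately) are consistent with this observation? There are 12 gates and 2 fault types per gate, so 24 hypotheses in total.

Fault-free: N1=1, N2=1, N3=0, N4=0, N5=0, N6=0, N7=1, N8=0, N9=0, N10=0, N11=1, N12=1 → Y1=0, Y2=1. Observed Y1=0, Y2=0.
  N1: none of the 2 fault types match ✗
  N2: none of the 2 fault types match ✗
  N3: none of the 2 fault types match ✗
  N4: none of the 2 fault types match ✗
  N5: none of the 2 fault types match ✗
  N6: none of the 2 fault types match ✗
  N7: none of the 2 fault types match ✗
  N8: none of the 2 fault types match ✗
  N9: none of the 2 fault types match ✗
  N10: none of the 2 fault types match ✗
  N11: stuck-at-0 ✓; others ✗
  N12: stuck-at-0 ✓; others ✗
Consistent faults: {N11 stuck-at-0, N12 stuck-at-0} — 2 in all.

2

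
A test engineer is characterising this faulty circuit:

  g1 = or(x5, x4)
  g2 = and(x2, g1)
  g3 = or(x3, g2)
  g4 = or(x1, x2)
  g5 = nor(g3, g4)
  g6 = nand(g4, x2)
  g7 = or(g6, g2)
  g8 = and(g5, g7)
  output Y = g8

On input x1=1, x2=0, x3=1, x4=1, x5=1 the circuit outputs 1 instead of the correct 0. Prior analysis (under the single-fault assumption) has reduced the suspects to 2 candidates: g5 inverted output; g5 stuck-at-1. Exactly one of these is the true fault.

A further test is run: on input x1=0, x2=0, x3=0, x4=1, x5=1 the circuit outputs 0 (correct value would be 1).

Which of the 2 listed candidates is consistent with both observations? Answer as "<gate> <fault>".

Evaluate each candidate on input x1=0, x2=0, x3=0, x4=1, x5=1:
  g5 inverted output: g1=1, g2=0, g3=0, g4=0, g5=0 [inverted output], g6=1, g7=1, g8=0 → 0 — matches
  g5 stuck-at-1: g1=1, g2=0, g3=0, g4=0, g5=1 [stuck-at-1], g6=1, g7=1, g8=1 → 1 — eliminated
Only g5 inverted output reproduces the observed 0.

g5 inverted output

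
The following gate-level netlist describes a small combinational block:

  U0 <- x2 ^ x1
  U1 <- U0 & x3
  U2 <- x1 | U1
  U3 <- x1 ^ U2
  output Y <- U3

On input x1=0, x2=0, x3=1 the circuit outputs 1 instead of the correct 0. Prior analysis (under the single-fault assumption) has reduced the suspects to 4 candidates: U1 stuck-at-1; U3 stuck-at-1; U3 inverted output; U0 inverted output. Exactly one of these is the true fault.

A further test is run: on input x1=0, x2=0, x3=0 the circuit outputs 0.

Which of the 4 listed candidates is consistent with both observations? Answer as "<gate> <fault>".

Evaluate each candidate on input x1=0, x2=0, x3=0:
  U1 stuck-at-1: U0=0, U1=1 [stuck-at-1], U2=1, U3=1 → 1 — eliminated
  U3 stuck-at-1: U0=0, U1=0, U2=0, U3=1 [stuck-at-1] → 1 — eliminated
  U3 inverted output: U0=0, U1=0, U2=0, U3=1 [inverted output] → 1 — eliminated
  U0 inverted output: U0=1 [inverted output], U1=0, U2=0, U3=0 → 0 — matches
Only U0 inverted output reproduces the observed 0.

U0 inverted output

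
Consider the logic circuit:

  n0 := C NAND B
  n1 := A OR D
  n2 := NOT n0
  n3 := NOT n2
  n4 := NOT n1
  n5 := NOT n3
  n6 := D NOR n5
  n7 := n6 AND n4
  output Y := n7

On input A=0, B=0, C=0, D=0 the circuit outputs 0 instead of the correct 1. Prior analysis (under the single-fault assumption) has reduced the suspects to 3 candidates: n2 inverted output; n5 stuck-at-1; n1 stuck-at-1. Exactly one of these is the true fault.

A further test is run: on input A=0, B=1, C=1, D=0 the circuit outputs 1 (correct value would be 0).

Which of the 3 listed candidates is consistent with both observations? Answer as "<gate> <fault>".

Evaluate each candidate on input A=0, B=1, C=1, D=0:
  n2 inverted output: n0=0, n1=0, n2=0 [inverted output], n3=1, n4=1, n5=0, n6=1, n7=1 → 1 — matches
  n5 stuck-at-1: n0=0, n1=0, n2=1, n3=0, n4=1, n5=1 [stuck-at-1], n6=0, n7=0 → 0 — eliminated
  n1 stuck-at-1: n0=0, n1=1 [stuck-at-1], n2=1, n3=0, n4=0, n5=1, n6=0, n7=0 → 0 — eliminated
Only n2 inverted output reproduces the observed 1.

n2 inverted output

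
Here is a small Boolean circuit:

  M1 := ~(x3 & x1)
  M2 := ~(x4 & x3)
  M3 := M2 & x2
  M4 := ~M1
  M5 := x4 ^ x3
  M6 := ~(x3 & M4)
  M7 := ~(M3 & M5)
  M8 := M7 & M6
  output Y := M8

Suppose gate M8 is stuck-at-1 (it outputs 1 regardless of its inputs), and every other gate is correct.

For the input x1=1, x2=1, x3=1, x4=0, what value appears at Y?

Propagate with M8 forced: M1=0, M2=1, M3=1, M4=1, M5=1, M6=0, M7=0, M8=1 [stuck-at-1].
So Y = 1. (Without the fault it would be 0.)

1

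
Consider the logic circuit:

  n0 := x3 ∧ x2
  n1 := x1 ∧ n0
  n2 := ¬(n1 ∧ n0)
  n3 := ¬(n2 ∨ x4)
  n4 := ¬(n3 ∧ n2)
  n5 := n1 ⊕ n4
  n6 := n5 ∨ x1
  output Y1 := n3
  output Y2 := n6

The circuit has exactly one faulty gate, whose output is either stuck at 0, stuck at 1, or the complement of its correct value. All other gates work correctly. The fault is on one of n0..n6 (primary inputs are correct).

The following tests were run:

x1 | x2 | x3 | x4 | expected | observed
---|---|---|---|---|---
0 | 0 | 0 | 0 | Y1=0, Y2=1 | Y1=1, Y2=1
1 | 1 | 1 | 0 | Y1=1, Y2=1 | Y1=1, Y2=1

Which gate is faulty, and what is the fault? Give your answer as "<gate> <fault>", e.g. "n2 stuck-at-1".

n2 stuck-at-0

Fault-free values for test 1 (x1=0, x2=0, x3=0, x4=0): n0=0, n1=0, n2=1, n3=0, n4=1, n5=1, n6=1, giving Y1=0, Y2=1. Observed Y1=1, Y2=1.
Test 1: faults giving observed Y1=1, Y2=1 are {n2 stuck-at-0, n2 inverted output}.
Test 2 (x1=1, x2=1, x3=1, x4=0): fault-free n0=1, n1=1, n2=0, n3=1, n4=1, n5=0, n6=1 → Y1=1, Y2=1; observed Y1=1, Y2=1. Eliminates n2 inverted output.
Only n2 stuck-at-0 is consistent with every test.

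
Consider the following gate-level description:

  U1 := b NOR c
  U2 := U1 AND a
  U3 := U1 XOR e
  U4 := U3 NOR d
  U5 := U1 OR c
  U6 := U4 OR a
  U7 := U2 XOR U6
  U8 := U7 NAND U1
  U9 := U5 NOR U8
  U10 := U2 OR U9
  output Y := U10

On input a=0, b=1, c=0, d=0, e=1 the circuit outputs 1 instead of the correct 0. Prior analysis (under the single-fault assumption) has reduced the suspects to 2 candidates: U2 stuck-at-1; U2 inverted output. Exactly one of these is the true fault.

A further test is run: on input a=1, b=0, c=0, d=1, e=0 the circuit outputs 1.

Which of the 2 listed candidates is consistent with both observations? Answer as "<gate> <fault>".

U2 stuck-at-1

Evaluate each candidate on input a=1, b=0, c=0, d=1, e=0:
  U2 stuck-at-1: U1=1, U2=1 [stuck-at-1], U3=1, U4=0, U5=1, U6=1, U7=0, U8=1, U9=0, U10=1 → 1 — matches
  U2 inverted output: U1=1, U2=0 [inverted output], U3=1, U4=0, U5=1, U6=1, U7=1, U8=0, U9=0, U10=0 → 0 — eliminated
Only U2 stuck-at-1 reproduces the observed 1.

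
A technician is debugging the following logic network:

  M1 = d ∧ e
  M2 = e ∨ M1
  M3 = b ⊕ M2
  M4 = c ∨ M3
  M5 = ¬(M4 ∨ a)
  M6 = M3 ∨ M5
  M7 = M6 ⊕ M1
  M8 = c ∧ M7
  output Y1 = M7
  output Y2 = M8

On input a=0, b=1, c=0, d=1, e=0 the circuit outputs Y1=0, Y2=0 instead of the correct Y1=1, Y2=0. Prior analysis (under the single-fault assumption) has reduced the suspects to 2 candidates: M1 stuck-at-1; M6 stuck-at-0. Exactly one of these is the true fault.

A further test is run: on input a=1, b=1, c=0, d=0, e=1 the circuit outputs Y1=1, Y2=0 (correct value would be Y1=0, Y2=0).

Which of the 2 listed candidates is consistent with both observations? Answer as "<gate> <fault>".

Evaluate each candidate on input a=1, b=1, c=0, d=0, e=1:
  M1 stuck-at-1: M1=1 [stuck-at-1], M2=1, M3=0, M4=0, M5=0, M6=0, M7=1, M8=0 → Y1=1, Y2=0 — matches
  M6 stuck-at-0: M1=0, M2=1, M3=0, M4=0, M5=0, M6=0 [stuck-at-0], M7=0, M8=0 → Y1=0, Y2=0 — eliminated
Only M1 stuck-at-1 reproduces the observed Y1=1, Y2=0.

M1 stuck-at-1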